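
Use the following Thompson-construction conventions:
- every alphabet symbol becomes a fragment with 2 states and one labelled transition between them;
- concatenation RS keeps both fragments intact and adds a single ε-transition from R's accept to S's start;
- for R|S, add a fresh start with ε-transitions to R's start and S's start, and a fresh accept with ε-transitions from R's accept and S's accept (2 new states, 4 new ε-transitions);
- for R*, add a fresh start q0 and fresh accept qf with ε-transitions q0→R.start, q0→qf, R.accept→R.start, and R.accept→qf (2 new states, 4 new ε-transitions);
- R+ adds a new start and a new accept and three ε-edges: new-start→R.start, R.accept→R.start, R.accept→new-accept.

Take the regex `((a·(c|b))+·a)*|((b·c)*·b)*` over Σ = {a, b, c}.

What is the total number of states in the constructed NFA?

By structural recursion:
Each of the 7 symbol leaves contributes a 2-state fragment.
  c|b = 6 states
  a·(c|b) = 8 states
  (a·(c|b))+ = 10 states
  (a·(c|b))+·a = 12 states
  ((a·(c|b))+·a)* = 14 states
  b·c = 4 states
  (b·c)* = 6 states
  (b·c)*·b = 8 states
  ((b·c)*·b)* = 10 states
  ((a·(c|b))+·a)*|((b·c)*·b)* = 26 states

26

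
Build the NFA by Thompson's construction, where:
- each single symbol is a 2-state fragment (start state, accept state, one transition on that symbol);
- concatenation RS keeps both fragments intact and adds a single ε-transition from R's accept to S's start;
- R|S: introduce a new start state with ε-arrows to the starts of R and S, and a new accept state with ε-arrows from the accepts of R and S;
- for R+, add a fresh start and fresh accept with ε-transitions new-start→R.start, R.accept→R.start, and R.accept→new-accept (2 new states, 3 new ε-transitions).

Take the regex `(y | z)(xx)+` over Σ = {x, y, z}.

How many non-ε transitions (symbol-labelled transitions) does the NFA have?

4

Building bottom-up:
Each of the 4 symbol leaves contributes exactly 1 symbol transition.
  y | z = 2 symbol transitions
  xx = 2 symbol transitions
  (xx)+ = 2 symbol transitions
  (y | z)(xx)+ = 4 symbol transitions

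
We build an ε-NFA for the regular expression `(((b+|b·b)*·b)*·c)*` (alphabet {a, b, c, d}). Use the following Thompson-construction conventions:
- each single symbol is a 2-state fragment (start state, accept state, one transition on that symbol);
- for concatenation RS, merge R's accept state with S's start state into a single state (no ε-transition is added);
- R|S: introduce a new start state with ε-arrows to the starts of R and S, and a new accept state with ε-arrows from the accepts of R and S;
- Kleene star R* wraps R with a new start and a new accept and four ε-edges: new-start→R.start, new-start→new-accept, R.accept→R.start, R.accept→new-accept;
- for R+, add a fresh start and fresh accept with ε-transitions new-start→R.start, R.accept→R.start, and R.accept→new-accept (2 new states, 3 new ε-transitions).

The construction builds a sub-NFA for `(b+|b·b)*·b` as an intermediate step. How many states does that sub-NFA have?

12

Fragment for `(b+|b·b)*·b`:
Each of the 4 symbol leaves contributes a 2-state fragment.
  b+ : 4 states
  b·b : 3 states
  b+|b·b : 9 states
  (b+|b·b)* : 11 states
  (b+|b·b)*·b : 12 states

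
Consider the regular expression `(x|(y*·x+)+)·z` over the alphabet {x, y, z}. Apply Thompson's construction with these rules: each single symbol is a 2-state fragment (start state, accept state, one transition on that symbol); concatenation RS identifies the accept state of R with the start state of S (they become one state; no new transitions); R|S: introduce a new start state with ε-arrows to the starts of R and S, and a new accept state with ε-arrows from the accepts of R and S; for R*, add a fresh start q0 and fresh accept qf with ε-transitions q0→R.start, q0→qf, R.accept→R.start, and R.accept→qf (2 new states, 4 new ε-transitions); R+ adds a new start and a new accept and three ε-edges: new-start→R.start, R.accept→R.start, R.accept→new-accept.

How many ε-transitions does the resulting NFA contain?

14

Bottom-up over the parse tree:
Each of the 4 symbol leaves contributes 0 ε-transitions.
  y* : 4 ε-transitions
  x+ : 3 ε-transitions
  y*·x+ : 7 ε-transitions
  (y*·x+)+ : 10 ε-transitions
  x|(y*·x+)+ : 14 ε-transitions
  (x|(y*·x+)+)·z : 14 ε-transitions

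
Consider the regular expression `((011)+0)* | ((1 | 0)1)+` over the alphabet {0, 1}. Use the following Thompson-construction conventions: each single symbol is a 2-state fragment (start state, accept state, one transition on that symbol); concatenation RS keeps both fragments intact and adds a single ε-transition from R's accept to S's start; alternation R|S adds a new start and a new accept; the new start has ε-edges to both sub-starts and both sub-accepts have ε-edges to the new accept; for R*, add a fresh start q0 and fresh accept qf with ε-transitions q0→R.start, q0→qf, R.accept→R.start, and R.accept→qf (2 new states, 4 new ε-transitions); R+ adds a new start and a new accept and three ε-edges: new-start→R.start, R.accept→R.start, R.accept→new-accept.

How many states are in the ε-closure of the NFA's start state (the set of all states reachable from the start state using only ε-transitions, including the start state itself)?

10

Compute the ε-closure size of each fragment's start state recursively; a symbol fragment's start has no outgoing ε-edge, so its closure is just itself (size 1).
  011 : same as the first factor's closure: C = 1
  (011)+ : C = 1 + 1 = 2 (the body doesn't accept ε, so the new accept is not reached)
  (011)+0 : same as the first factor's closure: C = 2
  ((011)+0)* : the star's fresh start ε-reaches both the body's start and the fresh accept: C = 2 + 2 = 4
  1 | 0 : C = 1 + 1 + 1 = 3 (the new accept is not ε-reachable since no branch accepts ε)
  (1 | 0)1 : C equals the left operand's closure size = 3 (its accept is not ε-reachable, so the closure stops there)
  ((1 | 0)1)+ : C = 1 + 3 = 4 (the body doesn't accept ε, so the new accept is not reached)
  ((011)+0)* | ((1 | 0)1)+ : C = 1 (new start) + (4 + 4) + 1 (new accept, since some branch ε-reaches its own accept) = 10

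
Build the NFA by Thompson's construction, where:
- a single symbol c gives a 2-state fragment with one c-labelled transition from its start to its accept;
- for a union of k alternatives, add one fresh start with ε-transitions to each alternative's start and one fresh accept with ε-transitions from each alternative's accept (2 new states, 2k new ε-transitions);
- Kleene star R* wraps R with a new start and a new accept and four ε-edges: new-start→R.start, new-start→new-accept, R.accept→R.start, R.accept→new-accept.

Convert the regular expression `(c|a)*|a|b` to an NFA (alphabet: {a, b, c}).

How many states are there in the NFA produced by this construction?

14

Per subexpression:
Each of the 4 symbol leaves contributes a 2-state fragment.
  c|a → 6 states
  (c|a)* → 8 states
  (c|a)*|a|b → 14 states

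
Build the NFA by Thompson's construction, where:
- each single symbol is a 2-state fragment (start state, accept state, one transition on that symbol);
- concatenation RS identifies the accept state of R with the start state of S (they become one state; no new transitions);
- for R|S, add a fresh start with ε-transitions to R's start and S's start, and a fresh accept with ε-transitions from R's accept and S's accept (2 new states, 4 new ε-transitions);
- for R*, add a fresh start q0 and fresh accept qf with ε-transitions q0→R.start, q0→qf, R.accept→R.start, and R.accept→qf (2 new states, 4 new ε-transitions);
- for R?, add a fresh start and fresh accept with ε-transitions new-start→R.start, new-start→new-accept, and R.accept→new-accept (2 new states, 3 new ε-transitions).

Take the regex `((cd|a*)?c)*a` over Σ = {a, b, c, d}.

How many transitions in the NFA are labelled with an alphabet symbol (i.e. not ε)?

5

Bottom-up over the parse tree:
Each of the 5 symbol leaves contributes exactly 1 symbol transition.
  cd — 2 symbol transitions
  a* — 1 symbol transition
  cd|a* — 3 symbol transitions
  (cd|a*)? — 3 symbol transitions
  (cd|a*)?c — 4 symbol transitions
  ((cd|a*)?c)* — 4 symbol transitions
  ((cd|a*)?c)*a — 5 symbol transitions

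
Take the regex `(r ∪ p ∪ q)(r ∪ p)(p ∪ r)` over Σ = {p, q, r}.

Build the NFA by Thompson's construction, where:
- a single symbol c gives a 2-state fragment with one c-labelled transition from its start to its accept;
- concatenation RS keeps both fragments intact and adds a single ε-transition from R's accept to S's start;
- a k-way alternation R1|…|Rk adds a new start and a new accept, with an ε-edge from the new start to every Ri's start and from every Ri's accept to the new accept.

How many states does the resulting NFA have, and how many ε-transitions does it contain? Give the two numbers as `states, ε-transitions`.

20, 16

Bottom-up over the parse tree:
Each of the 7 symbol leaves contributes 2 states and 0 ε-transitions.
  r ∪ p ∪ q → 8 states, 6 ε-transitions
  r ∪ p → 6 states, 4 ε-transitions
  p ∪ r → 6 states, 4 ε-transitions
  (r ∪ p ∪ q)(r ∪ p)(p ∪ r) → 20 states, 16 ε-transitions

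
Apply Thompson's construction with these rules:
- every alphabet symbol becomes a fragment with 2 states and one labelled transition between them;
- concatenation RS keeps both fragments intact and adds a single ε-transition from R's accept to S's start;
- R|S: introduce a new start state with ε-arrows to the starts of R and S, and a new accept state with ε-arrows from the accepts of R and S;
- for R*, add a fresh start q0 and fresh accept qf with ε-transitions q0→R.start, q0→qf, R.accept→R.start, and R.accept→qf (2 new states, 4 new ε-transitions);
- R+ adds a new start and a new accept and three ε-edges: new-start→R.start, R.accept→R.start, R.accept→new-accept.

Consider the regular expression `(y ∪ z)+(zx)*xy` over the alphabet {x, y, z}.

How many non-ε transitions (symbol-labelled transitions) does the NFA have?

6

Building bottom-up:
Each of the 6 symbol leaves contributes exactly 1 symbol transition.
  y ∪ z → 2 symbol transitions
  (y ∪ z)+ → 2 symbol transitions
  zx → 2 symbol transitions
  (zx)* → 2 symbol transitions
  (y ∪ z)+(zx)*xy → 6 symbol transitions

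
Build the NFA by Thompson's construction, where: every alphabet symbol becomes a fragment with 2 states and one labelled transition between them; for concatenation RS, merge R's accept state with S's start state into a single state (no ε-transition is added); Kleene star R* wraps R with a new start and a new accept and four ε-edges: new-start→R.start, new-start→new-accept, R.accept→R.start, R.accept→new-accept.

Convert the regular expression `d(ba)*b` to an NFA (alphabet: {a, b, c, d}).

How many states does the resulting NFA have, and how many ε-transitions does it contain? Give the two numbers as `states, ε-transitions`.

Bottom-up over the parse tree:
Each of the 4 symbol leaves contributes 2 states and 0 ε-transitions.
  ba → 3 states, 0 ε-transitions
  (ba)* → 5 states, 4 ε-transitions
  d(ba)*b → 7 states, 4 ε-transitions

7, 4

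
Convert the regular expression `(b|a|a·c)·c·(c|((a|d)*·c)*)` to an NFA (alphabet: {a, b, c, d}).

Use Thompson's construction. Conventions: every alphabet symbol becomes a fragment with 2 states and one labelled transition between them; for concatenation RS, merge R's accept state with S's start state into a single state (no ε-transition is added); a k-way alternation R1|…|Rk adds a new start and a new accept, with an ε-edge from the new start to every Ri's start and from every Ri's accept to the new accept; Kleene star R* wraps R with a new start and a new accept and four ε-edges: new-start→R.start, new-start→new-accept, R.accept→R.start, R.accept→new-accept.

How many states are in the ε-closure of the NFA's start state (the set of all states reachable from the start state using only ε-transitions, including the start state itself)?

Work bottom-up. For each fragment F, track |ε-closure(F.start)| and whether F's accept lies in that closure (i.e. whether F accepts ε). A single-symbol fragment has closure size 1 and does not accept ε.
  a·c — same as the first factor's closure: |ε-closure| = 1
  b|a|a·c — |ε-closure| = 1 + 1 + 1 + 1 = 4 (the new accept is not ε-reachable since no branch accepts ε)
  a|d — |ε-closure| = 1 + 1 + 1 = 3 (the new accept is not ε-reachable since no branch accepts ε)
  (a|d)* — |ε-closure| = 1 (new start) + 3 (body) + 1 (new accept) = 5
  (a|d)*·c — |ε-closure| = 5 + (1−1) = 5 (closure spills across the concat boundary because the left factor accepts ε)
  ((a|d)*·c)* — the star's fresh start ε-reaches both the body's start and the fresh accept: |ε-closure| = 2 + 5 = 7
  c|((a|d)*·c)* — new start ε-reaches every alternative's start; at least one alternative accepts ε, so the union's new accept is reached too: |ε-closure| = 1 + 1 + 7 + 1 = 10
  (b|a|a·c)·c·(c|((a|d)*·c)*) — |ε-closure| equals the left operand's closure size = 4 (its accept is not ε-reachable, so the closure stops there)

4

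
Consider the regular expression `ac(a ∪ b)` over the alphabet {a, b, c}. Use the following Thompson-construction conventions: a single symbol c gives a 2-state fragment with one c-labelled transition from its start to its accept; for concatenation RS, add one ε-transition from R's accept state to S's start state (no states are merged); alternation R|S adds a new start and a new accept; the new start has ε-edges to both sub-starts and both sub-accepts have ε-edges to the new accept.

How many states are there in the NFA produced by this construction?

10

Bottom-up over the parse tree:
Each of the 4 symbol leaves contributes a 2-state fragment.
  a ∪ b — 6 states
  ac(a ∪ b) — 10 states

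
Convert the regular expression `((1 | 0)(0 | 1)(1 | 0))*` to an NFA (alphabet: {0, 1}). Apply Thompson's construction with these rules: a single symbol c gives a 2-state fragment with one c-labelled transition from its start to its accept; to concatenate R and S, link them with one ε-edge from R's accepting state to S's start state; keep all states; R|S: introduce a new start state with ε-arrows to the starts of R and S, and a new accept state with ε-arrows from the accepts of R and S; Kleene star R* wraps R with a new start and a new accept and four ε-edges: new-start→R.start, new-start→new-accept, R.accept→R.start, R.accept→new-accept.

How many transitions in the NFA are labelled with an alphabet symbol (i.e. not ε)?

6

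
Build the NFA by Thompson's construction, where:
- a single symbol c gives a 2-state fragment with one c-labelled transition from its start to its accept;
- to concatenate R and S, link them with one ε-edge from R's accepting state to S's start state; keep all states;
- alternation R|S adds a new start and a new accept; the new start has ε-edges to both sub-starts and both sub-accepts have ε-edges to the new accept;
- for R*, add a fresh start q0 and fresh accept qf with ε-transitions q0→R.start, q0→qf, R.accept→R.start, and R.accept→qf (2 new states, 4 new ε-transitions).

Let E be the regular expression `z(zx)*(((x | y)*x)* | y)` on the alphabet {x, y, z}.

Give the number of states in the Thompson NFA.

Per subexpression:
Each of the 7 symbol leaves contributes a 2-state fragment.
  zx — 4 states
  (zx)* — 6 states
  x | y — 6 states
  (x | y)* — 8 states
  (x | y)*x — 10 states
  ((x | y)*x)* — 12 states
  ((x | y)*x)* | y — 16 states
  z(zx)*(((x | y)*x)* | y) — 24 states

24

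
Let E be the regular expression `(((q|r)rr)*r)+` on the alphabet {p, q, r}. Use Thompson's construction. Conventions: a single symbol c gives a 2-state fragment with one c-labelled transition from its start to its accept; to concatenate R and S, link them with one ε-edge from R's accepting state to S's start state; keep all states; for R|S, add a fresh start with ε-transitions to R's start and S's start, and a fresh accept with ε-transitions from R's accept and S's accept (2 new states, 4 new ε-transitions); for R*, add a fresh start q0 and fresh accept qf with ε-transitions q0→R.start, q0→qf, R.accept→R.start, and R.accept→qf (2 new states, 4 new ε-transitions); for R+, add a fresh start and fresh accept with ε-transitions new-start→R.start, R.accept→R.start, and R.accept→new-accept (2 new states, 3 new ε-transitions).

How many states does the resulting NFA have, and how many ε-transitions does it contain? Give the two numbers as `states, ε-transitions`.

16, 14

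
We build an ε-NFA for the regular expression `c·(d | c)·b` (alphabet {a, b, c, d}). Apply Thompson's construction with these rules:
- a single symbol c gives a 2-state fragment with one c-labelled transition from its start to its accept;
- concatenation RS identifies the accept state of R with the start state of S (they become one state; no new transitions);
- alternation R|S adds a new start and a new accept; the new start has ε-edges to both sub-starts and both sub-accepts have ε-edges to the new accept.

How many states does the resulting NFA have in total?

8

Building bottom-up:
Each of the 4 symbol leaves contributes a 2-state fragment.
  d | c — 6 states
  c·(d | c)·b — 8 states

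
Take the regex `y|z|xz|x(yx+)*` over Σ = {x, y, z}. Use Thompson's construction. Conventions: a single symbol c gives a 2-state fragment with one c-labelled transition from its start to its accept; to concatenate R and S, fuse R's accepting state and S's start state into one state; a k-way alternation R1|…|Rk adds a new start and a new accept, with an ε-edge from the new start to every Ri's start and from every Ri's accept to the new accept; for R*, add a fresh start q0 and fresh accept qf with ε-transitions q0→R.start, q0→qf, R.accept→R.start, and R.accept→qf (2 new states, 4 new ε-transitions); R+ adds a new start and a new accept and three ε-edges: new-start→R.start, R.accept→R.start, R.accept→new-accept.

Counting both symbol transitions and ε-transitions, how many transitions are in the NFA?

22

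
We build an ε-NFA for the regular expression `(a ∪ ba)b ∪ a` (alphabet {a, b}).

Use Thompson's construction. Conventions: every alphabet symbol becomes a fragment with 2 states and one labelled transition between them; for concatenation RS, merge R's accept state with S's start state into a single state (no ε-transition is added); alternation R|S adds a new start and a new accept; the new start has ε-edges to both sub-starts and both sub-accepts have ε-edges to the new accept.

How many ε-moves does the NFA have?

8

Recursing over subexpressions:
Each of the 5 symbol leaves contributes 0 ε-transitions.
  ba → 0 ε-transitions
  a ∪ ba → 4 ε-transitions
  (a ∪ ba)b → 4 ε-transitions
  (a ∪ ba)b ∪ a → 8 ε-transitions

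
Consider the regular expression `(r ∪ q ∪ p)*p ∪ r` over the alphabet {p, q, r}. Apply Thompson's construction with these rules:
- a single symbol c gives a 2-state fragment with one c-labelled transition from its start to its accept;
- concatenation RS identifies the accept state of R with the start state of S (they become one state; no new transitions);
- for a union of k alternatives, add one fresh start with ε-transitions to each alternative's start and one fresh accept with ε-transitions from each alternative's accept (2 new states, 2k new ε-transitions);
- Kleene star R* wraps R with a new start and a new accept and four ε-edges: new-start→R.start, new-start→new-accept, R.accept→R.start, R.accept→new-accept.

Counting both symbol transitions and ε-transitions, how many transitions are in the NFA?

19

Bottom-up over the parse tree:
Each of the 5 symbol leaves contributes 1 transition (1 symbol, 0 ε).
  r ∪ q ∪ p = 9 transitions (3 symbol, 6 ε)
  (r ∪ q ∪ p)* = 13 transitions (3 symbol, 10 ε)
  (r ∪ q ∪ p)*p = 14 transitions (4 symbol, 10 ε)
  (r ∪ q ∪ p)*p ∪ r = 19 transitions (5 symbol, 14 ε)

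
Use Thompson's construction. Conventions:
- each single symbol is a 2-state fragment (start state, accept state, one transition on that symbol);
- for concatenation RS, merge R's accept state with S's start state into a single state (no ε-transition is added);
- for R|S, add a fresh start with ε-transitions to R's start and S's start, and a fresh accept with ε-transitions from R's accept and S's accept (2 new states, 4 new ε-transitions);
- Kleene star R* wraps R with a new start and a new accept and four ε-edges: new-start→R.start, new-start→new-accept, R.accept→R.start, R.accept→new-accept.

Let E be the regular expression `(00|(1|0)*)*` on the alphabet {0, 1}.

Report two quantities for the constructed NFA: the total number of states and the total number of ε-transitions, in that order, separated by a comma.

15, 16

Building bottom-up:
Each of the 4 symbol leaves contributes 2 states and 0 ε-transitions.
  00 : 3 states, 0 ε-transitions
  1|0 : 6 states, 4 ε-transitions
  (1|0)* : 8 states, 8 ε-transitions
  00|(1|0)* : 13 states, 12 ε-transitions
  (00|(1|0)*)* : 15 states, 16 ε-transitions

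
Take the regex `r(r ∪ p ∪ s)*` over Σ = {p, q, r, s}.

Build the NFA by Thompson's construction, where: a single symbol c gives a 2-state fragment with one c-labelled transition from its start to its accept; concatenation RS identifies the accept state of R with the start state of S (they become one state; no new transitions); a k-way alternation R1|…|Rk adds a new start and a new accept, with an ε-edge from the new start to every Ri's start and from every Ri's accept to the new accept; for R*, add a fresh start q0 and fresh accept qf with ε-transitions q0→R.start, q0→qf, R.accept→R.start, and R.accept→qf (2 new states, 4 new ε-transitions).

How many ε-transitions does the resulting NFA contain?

By structural recursion:
Each of the 4 symbol leaves contributes 0 ε-transitions.
  r ∪ p ∪ s — 6 ε-transitions
  (r ∪ p ∪ s)* — 10 ε-transitions
  r(r ∪ p ∪ s)* — 10 ε-transitions

10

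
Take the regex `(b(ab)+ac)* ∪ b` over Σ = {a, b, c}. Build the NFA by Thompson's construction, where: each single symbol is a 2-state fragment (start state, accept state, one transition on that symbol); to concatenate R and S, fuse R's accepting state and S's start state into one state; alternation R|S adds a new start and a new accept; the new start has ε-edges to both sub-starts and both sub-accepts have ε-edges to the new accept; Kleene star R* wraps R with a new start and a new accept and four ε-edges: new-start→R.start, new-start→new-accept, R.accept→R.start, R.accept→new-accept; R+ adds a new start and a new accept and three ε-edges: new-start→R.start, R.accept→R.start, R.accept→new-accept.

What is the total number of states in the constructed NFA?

14

Per subexpression:
Each of the 6 symbol leaves contributes a 2-state fragment.
  ab — 3 states
  (ab)+ — 5 states
  b(ab)+ac — 8 states
  (b(ab)+ac)* — 10 states
  (b(ab)+ac)* ∪ b — 14 states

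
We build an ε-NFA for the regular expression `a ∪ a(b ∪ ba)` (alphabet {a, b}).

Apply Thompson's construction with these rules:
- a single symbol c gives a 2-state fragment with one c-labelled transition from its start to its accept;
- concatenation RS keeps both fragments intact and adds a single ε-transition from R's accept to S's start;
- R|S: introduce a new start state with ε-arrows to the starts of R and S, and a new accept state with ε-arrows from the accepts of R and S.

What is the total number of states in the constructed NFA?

14

Building bottom-up:
Each of the 5 symbol leaves contributes a 2-state fragment.
  ba = 4 states
  b ∪ ba = 8 states
  a(b ∪ ba) = 10 states
  a ∪ a(b ∪ ba) = 14 states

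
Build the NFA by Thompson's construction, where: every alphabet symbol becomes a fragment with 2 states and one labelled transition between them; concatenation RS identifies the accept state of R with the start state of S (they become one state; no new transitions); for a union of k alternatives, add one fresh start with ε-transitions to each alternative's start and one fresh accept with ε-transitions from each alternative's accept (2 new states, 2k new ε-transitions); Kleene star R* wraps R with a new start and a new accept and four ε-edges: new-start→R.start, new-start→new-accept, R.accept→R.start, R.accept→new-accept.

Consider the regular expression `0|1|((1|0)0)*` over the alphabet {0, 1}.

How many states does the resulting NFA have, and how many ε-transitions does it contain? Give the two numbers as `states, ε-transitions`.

Per subexpression:
Each of the 5 symbol leaves contributes 2 states and 0 ε-transitions.
  1|0 — 6 states, 4 ε-transitions
  (1|0)0 — 7 states, 4 ε-transitions
  ((1|0)0)* — 9 states, 8 ε-transitions
  0|1|((1|0)0)* — 15 states, 14 ε-transitions

15, 14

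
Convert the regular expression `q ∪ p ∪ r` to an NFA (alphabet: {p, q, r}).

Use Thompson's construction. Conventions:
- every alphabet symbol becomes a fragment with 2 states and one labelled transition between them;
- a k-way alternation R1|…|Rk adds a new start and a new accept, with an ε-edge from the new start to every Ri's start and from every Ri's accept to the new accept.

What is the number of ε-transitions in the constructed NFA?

Per subexpression:
Each of the 3 symbol leaves contributes 0 ε-transitions.
  q ∪ p ∪ r — 6 ε-transitions

6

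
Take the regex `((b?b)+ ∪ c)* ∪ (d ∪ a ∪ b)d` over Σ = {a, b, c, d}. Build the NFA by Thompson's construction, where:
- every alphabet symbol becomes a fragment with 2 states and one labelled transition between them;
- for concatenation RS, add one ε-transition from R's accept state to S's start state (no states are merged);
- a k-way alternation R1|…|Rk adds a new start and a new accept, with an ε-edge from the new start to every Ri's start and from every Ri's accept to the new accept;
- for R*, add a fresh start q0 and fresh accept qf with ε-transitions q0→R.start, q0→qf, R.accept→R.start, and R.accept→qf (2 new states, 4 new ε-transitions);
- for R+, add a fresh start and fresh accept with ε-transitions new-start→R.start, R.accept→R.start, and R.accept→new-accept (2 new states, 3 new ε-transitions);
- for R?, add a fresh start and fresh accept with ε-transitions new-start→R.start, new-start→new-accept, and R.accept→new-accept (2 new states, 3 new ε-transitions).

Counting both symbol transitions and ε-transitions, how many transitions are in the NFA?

Bottom-up over the parse tree:
Each of the 7 symbol leaves contributes 1 transition (1 symbol, 0 ε).
  b? : 4 transitions (1 symbol, 3 ε)
  b?b : 6 transitions (2 symbol, 4 ε)
  (b?b)+ : 9 transitions (2 symbol, 7 ε)
  (b?b)+ ∪ c : 14 transitions (3 symbol, 11 ε)
  ((b?b)+ ∪ c)* : 18 transitions (3 symbol, 15 ε)
  d ∪ a ∪ b : 9 transitions (3 symbol, 6 ε)
  (d ∪ a ∪ b)d : 11 transitions (4 symbol, 7 ε)
  ((b?b)+ ∪ c)* ∪ (d ∪ a ∪ b)d : 33 transitions (7 symbol, 26 ε)

33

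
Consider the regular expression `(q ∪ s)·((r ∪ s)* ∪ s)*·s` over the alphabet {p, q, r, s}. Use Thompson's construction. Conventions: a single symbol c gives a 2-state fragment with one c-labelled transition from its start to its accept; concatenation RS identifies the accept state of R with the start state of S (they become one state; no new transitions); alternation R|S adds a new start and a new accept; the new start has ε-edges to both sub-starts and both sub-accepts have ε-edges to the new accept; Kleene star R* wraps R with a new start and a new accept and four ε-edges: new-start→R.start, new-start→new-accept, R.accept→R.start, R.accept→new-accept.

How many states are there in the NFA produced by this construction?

Building bottom-up:
Each of the 6 symbol leaves contributes a 2-state fragment.
  q ∪ s — 6 states
  r ∪ s — 6 states
  (r ∪ s)* — 8 states
  (r ∪ s)* ∪ s — 12 states
  ((r ∪ s)* ∪ s)* — 14 states
  (q ∪ s)·((r ∪ s)* ∪ s)*·s — 20 states

20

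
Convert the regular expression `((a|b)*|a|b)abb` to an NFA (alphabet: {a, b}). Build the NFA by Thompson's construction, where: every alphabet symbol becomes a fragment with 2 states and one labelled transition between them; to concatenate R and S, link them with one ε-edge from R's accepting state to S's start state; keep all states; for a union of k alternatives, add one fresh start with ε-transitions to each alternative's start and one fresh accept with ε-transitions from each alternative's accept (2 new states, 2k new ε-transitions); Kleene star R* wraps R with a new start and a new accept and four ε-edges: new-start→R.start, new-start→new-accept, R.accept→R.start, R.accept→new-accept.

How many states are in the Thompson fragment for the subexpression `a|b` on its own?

6

Fragment for `a|b`:
Each of the 2 symbol leaves contributes a 2-state fragment.
  a|b = 6 states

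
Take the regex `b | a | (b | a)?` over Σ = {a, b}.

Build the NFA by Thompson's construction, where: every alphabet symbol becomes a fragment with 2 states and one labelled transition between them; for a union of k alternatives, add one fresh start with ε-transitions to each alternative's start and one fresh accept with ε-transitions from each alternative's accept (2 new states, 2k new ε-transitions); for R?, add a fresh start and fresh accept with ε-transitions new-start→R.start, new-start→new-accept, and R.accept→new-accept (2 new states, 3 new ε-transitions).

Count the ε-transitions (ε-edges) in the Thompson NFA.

Bottom-up over the parse tree:
Each of the 4 symbol leaves contributes 0 ε-transitions.
  b | a : 4 ε-transitions
  (b | a)? : 7 ε-transitions
  b | a | (b | a)? : 13 ε-transitions

13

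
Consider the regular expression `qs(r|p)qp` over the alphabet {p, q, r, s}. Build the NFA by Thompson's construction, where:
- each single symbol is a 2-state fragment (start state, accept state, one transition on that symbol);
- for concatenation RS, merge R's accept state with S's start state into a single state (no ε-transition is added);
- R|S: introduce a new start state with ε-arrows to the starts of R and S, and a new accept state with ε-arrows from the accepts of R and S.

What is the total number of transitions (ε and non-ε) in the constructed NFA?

Per subexpression:
Each of the 6 symbol leaves contributes 1 transition (1 symbol, 0 ε).
  r|p : 6 transitions (2 symbol, 4 ε)
  qs(r|p)qp : 10 transitions (6 symbol, 4 ε)

10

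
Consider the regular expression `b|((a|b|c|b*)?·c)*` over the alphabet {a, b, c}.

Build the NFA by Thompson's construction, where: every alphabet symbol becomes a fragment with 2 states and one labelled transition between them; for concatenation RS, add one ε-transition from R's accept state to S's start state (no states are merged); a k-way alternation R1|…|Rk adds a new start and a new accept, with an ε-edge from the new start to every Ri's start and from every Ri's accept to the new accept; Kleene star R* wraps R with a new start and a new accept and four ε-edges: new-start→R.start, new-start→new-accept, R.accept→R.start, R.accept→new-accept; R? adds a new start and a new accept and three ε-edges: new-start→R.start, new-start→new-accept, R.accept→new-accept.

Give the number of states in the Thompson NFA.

22

Recursing over subexpressions:
Each of the 6 symbol leaves contributes a 2-state fragment.
  b* — 4 states
  a|b|c|b* — 12 states
  (a|b|c|b*)? — 14 states
  (a|b|c|b*)?·c — 16 states
  ((a|b|c|b*)?·c)* — 18 states
  b|((a|b|c|b*)?·c)* — 22 states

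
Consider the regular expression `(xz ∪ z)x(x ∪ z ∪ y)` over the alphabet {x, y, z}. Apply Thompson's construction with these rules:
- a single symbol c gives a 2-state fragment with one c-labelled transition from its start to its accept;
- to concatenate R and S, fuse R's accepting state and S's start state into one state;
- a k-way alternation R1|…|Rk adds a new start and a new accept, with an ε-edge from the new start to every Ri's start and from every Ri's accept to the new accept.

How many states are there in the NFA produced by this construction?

Recursing over subexpressions:
Each of the 7 symbol leaves contributes a 2-state fragment.
  xz = 3 states
  xz ∪ z = 7 states
  x ∪ z ∪ y = 8 states
  (xz ∪ z)x(x ∪ z ∪ y) = 15 states

15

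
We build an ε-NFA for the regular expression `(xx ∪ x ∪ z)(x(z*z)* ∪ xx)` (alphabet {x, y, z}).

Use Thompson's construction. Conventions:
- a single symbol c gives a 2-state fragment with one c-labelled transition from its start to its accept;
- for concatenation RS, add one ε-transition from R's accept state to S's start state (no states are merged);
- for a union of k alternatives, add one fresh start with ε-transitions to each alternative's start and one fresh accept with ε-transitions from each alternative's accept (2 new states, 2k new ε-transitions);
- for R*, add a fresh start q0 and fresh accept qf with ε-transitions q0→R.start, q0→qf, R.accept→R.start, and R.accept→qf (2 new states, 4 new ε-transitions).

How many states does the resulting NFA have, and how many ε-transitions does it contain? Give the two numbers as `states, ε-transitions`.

26, 23

Per subexpression:
Each of the 9 symbol leaves contributes 2 states and 0 ε-transitions.
  xx → 4 states, 1 ε-transition
  xx ∪ x ∪ z → 10 states, 7 ε-transitions
  z* → 4 states, 4 ε-transitions
  z*z → 6 states, 5 ε-transitions
  (z*z)* → 8 states, 9 ε-transitions
  x(z*z)* → 10 states, 10 ε-transitions
  xx → 4 states, 1 ε-transition
  x(z*z)* ∪ xx → 16 states, 15 ε-transitions
  (xx ∪ x ∪ z)(x(z*z)* ∪ xx) → 26 states, 23 ε-transitions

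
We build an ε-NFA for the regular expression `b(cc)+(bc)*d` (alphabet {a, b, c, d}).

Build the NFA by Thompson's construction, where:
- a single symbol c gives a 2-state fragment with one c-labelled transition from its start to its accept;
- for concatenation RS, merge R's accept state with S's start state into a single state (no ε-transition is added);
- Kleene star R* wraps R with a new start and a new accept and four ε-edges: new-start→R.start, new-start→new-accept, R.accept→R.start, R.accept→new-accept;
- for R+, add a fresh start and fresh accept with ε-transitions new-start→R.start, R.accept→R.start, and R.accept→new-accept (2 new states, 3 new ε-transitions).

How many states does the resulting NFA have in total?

11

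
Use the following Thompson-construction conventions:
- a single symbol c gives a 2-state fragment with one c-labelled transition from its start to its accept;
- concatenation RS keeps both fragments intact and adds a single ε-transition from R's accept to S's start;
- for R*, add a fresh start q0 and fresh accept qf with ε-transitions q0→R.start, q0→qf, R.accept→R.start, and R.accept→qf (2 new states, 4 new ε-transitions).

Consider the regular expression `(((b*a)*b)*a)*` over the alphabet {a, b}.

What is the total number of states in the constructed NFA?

16

By structural recursion:
Each of the 4 symbol leaves contributes a 2-state fragment.
  b* — 4 states
  b*a — 6 states
  (b*a)* — 8 states
  (b*a)*b — 10 states
  ((b*a)*b)* — 12 states
  ((b*a)*b)*a — 14 states
  (((b*a)*b)*a)* — 16 states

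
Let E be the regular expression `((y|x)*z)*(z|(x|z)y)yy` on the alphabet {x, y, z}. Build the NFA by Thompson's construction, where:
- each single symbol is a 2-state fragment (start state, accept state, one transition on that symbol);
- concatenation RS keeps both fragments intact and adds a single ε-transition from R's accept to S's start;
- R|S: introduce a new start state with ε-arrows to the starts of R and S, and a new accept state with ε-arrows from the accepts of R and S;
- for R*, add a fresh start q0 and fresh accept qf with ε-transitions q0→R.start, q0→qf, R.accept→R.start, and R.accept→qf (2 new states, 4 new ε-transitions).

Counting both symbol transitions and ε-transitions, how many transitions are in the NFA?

By structural recursion:
Each of the 9 symbol leaves contributes 1 transition (1 symbol, 0 ε).
  y|x → 6 transitions (2 symbol, 4 ε)
  (y|x)* → 10 transitions (2 symbol, 8 ε)
  (y|x)*z → 12 transitions (3 symbol, 9 ε)
  ((y|x)*z)* → 16 transitions (3 symbol, 13 ε)
  x|z → 6 transitions (2 symbol, 4 ε)
  (x|z)y → 8 transitions (3 symbol, 5 ε)
  z|(x|z)y → 13 transitions (4 symbol, 9 ε)
  ((y|x)*z)*(z|(x|z)y)yy → 34 transitions (9 symbol, 25 ε)

34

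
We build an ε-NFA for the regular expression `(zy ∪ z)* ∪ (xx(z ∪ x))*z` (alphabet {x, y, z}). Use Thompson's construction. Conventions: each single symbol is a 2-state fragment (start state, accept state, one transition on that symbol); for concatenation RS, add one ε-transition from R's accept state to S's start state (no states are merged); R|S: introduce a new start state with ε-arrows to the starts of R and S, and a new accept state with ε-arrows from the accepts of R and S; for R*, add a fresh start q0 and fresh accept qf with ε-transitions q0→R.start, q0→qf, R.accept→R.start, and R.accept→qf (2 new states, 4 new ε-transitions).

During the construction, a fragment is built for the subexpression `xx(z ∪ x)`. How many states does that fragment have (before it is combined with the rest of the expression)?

10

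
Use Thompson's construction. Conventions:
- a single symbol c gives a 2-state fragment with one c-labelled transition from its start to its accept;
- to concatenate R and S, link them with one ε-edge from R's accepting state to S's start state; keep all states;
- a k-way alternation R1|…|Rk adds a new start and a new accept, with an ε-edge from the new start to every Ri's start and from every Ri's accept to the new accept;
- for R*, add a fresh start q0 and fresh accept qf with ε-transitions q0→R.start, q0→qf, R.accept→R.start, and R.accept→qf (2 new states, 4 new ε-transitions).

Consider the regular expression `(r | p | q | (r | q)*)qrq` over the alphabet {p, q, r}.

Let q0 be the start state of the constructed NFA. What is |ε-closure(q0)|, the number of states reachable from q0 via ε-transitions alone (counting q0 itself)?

11

Let C(F) = |ε-closure(F.start)| within fragment F, and note whether F accepts ε. Symbol fragments have C = 1 and do not accept ε. Then:
  r | q → new start ε-reaches every alternative's start; none of them accept ε, so the new accept is not reached: |closure| = 1 + 1 + 1 = 3
  (r | q)* → new start has ε-edges to the inner start and to the new accept, so |closure| = 2 + 3 = 5
  r | p | q | (r | q)* → new start ε-reaches every alternative's start; at least one alternative accepts ε, so the union's new accept is reached too: |closure| = 1 + 1 + 1 + 1 + 5 + 1 = 10
  (r | p | q | (r | q)*)qrq → the left operand accepts ε, so the closure extends into the next operand (via the concat ε-link); |closure| = 10 + 1 = 11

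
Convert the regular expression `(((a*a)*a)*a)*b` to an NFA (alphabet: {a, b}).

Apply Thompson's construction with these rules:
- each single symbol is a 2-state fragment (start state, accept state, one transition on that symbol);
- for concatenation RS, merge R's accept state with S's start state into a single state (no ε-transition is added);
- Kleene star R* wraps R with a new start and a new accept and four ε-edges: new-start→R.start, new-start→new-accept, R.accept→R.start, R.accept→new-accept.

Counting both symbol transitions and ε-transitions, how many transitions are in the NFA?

21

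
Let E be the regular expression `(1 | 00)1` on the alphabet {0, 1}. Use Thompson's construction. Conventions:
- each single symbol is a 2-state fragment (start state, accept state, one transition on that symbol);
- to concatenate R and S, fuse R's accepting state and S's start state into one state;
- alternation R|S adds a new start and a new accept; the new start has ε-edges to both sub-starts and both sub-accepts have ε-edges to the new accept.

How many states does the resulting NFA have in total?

Per subexpression:
Each of the 4 symbol leaves contributes a 2-state fragment.
  00 : 3 states
  1 | 00 : 7 states
  (1 | 00)1 : 8 states

8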